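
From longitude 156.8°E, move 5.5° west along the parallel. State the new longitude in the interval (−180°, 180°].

Start at +156.8°; shift −5.5° → +151.3°.
+151.3° already lies in (−180°, 180°].

151.3°E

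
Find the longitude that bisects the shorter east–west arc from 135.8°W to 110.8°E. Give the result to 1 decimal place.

167.5°E

Signed shortest Δλ from -135.8° to +110.8° is -113.4°.
Midpoint longitude = -135.8° + (-113.4°)/2 = -135.8° − 56.7° = -192.5°.
Normalise into (−180°, 180°]: +167.5°.
(The naïve average (-135.8 + +110.8)/2 = -12.5° is on the wrong side of the globe.)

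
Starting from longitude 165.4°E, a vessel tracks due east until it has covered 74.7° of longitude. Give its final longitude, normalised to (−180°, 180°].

Start at +165.4°; shift +74.7° → +240.1°.
+240.1° lies outside (−180°, 180°]; subtract 360° → -119.9°.

119.9°W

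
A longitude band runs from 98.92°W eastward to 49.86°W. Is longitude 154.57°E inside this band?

No

Band width going east from -98.92° to -49.86°: ((-49.86 − -98.92) mod 360) = 49.06°.
Offset of +154.57° east of the west edge: ((154.57 − -98.92) mod 360) = 253.49°.
253.49° > 49.06° ⇒ outside.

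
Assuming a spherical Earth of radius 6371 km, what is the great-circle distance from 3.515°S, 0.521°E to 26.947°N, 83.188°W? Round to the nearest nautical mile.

Δλ = -83.188 − 0.521 = -83.709°.
Δφ = 26.947 − -3.515 = 30.462°.
a = sin²(Δφ/2) + cos φ₁ · cos φ₂ · sin²(Δλ/2) = 0.465143.
c = 2·atan2(√a, √(1−a)) = 1.50103 rad → d = 6371·c ≈ 9563.04 km ≈ 5163.63 nmi.

5164 nmi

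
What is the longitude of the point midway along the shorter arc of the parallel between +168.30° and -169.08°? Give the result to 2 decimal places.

+179.61°

Signed shortest Δλ from +168.30° to -169.08° is +22.62°.
Midpoint longitude = +168.30° + (+22.62°)/2 = +168.30° + 11.31° = +179.61°.
(The naïve average (+168.30 + -169.08)/2 = -0.39° is on the wrong side of the globe.)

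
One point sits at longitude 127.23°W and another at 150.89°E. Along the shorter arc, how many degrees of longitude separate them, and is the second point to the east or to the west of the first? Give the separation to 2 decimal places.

Raw difference: 150.89 − -127.23 = 278.12°.
Normalise into (−180°, 180°]: 278.12° − 360° = -81.88°.
Negative ⇒ the second point lies to the west; separation 81.88°.

81.88° west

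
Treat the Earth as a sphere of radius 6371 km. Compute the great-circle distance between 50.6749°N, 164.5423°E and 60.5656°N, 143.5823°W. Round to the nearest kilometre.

Δλ = -143.5823 − 164.5423 = -308.1246°; wrapped into (−180°, 180°]: 51.8754°.
Δφ = 60.5656 − 50.6749 = 9.8907°.
a = sin²(Δφ/2) + cos φ₁ · cos φ₂ · sin²(Δλ/2) = 0.067011.
c = 2·atan2(√a, √(1−a)) = 0.52370 rad → d = 6371·c ≈ 3336.46 km.

3336 km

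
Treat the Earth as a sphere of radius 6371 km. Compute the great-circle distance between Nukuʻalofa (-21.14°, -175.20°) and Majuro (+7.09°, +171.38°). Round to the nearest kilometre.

Δλ = 171.38 − -175.20 = 346.58°; wrapped into (−180°, 180°]: -13.42°.
Δφ = 7.09 − -21.14 = 28.23°.
a = sin²(Δφ/2) + cos φ₁ · cos φ₂ · sin²(Δλ/2) = 0.072108.
c = 2·atan2(√a, √(1−a)) = 0.54373 rad → d = 6371·c ≈ 3464.13 km.

3464 km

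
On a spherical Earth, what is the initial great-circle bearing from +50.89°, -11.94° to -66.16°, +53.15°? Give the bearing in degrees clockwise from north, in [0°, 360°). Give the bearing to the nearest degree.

Δλ = 53.15 − -11.94 = 65.09°.
θ = atan2( sin Δλ · cos φ₂ , cos φ₁ · sin φ₂ − sin φ₁ · cos φ₂ · cos Δλ )
  = atan2(0.36658, -0.70908) = 152.662° → normalised to [0°, 360°): 152.662°.

153°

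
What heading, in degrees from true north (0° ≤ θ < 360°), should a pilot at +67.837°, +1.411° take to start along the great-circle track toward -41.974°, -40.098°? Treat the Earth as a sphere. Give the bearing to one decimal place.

Δλ = -40.098 − 1.411 = -41.509°.
θ = atan2( sin Δλ · cos φ₂ , cos φ₁ · sin φ₂ − sin φ₁ · cos φ₂ · cos Δλ )
  = atan2(-0.49271, -0.76790) = -147.314° → normalised to [0°, 360°): 212.686°.

212.7°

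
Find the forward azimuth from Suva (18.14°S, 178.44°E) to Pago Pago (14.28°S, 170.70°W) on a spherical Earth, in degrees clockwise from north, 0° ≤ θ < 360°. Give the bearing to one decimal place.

Δλ = -170.70 − 178.44 = -349.14°; wrapped into (−180°, 180°]: 10.86°.
θ = atan2( sin Δλ · cos φ₂ , cos φ₁ · sin φ₂ − sin φ₁ · cos φ₂ · cos Δλ )
  = atan2(0.18259, 0.06192) = 71.268° → normalised to [0°, 360°): 71.268°.

71.3°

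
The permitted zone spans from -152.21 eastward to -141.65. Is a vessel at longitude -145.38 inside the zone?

Band width going east from -152.21° to -141.65°: ((-141.65 − -152.21) mod 360) = 10.56°.
Offset of -145.38° east of the west edge: ((-145.38 − -152.21) mod 360) = 6.83°.
6.83° ≤ 10.56° ⇒ inside.

Yes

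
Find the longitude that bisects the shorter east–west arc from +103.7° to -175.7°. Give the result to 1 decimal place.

Signed shortest Δλ from +103.7° to -175.7° is +80.6°.
Midpoint longitude = +103.7° + (+80.6°)/2 = +103.7° + 40.3° = +144.0°.
(The naïve average (+103.7 + -175.7)/2 = -36.0° is on the wrong side of the globe.)

+144.0°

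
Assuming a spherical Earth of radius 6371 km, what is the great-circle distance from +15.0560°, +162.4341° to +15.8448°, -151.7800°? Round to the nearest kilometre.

4898 km

Δλ = -151.7800 − 162.4341 = -314.2141°; wrapped into (−180°, 180°]: 45.7859°.
Δφ = 15.8448 − 15.0560 = 0.7888°.
a = sin²(Δφ/2) + cos φ₁ · cos φ₂ · sin²(Δλ/2) = 0.140629.
c = 2·atan2(√a, √(1−a)) = 0.76881 rad → d = 6371·c ≈ 4898.07 km.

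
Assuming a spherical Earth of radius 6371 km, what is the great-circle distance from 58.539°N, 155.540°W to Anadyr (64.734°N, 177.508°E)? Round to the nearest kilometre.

Δλ = 177.508 − -155.540 = 333.048°; wrapped into (−180°, 180°]: -26.952°.
Δφ = 64.734 − 58.539 = 6.195°.
a = sin²(Δφ/2) + cos φ₁ · cos φ₂ · sin²(Δλ/2) = 0.015017.
c = 2·atan2(√a, √(1−a)) = 0.24571 rad → d = 6371·c ≈ 1565.41 km.

1565 km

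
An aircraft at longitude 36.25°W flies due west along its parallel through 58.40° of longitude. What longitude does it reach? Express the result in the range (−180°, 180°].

94.65°W

Start at -36.25°; shift −58.40° → -94.65°.
-94.65° already lies in (−180°, 180°].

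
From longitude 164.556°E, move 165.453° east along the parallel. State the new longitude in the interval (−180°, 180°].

Start at +164.556°; shift +165.453° → +330.009°.
+330.009° lies outside (−180°, 180°]; subtract 360° → -29.991°.

29.991°W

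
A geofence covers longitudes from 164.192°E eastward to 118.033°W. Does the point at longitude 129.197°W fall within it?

Band width going east from +164.192° to -118.033°: ((-118.033 − 164.192) mod 360) = 77.775°.
Offset of -129.197° east of the west edge: ((-129.197 − 164.192) mod 360) = 66.611°.
66.611° ≤ 77.775° ⇒ inside.

Yes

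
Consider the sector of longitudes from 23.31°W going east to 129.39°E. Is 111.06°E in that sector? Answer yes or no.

Band width going east from -23.31° to +129.39°: ((129.39 − -23.31) mod 360) = 152.70°.
Offset of +111.06° east of the west edge: ((111.06 − -23.31) mod 360) = 134.37°.
134.37° ≤ 152.70° ⇒ inside.

Yes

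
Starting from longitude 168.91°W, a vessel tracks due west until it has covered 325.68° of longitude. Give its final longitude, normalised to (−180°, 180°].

134.59°W

Start at -168.91°; shift −325.68° → -494.59°.
-494.59° lies outside (−180°, 180°]; add 360° → -134.59°.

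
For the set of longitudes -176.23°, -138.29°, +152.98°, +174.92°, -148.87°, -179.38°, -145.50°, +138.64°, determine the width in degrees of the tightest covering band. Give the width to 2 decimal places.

83.07°

Sort the longitudes: -179.38°, -176.23°, -148.87°, -145.50°, -138.29°, +138.64°, +152.98°, +174.92°.
Eastward gaps between consecutive values (wrapping around): 3.15°, 27.36°, 3.37°, 7.21°, 276.93°, 14.34°, 21.94°, 5.70°.
Largest gap = 276.93° ⇒ minimal covering band is its complement: 360° − 276.93° = 83.07°.
Band runs from +138.64° eastward to -138.29°, crossing the antimeridian.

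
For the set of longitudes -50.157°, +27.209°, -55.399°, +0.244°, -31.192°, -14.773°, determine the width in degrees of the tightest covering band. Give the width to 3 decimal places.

Sort the longitudes: -55.399°, -50.157°, -31.192°, -14.773°, +0.244°, +27.209°.
Eastward gaps between consecutive values (wrapping around): 5.242°, 18.965°, 16.419°, 15.017°, 26.965°, 277.392°.
Largest gap = 277.392° ⇒ minimal covering band is its complement: 360° − 277.392° = 82.608°.
Band runs from -55.399° eastward to +27.209°.

82.608°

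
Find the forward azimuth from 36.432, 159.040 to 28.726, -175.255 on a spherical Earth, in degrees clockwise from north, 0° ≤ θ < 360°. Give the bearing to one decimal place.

102.2°

Δλ = -175.255 − 159.040 = -334.295°; wrapped into (−180°, 180°]: 25.705°.
θ = atan2( sin Δλ · cos φ₂ , cos φ₁ · sin φ₂ − sin φ₁ · cos φ₂ · cos Δλ )
  = atan2(0.38036, -0.08255) = 102.246° → normalised to [0°, 360°): 102.246°.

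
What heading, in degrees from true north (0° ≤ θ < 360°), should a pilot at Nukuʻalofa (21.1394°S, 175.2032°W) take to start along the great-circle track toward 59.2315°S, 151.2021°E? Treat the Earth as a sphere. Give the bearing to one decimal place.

Δλ = 151.2021 − -175.2032 = 326.4053°; wrapped into (−180°, 180°]: -33.5947°.
θ = atan2( sin Δλ · cos φ₂ , cos φ₁ · sin φ₂ − sin φ₁ · cos φ₂ · cos Δλ )
  = atan2(-0.28306, -0.64774) = -156.395° → normalised to [0°, 360°): 203.605°.

203.6°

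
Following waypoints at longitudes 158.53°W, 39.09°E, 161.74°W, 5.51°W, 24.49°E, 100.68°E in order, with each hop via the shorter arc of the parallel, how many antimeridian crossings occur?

2

Leg 1: -158.53° → +39.09°, shortest Δλ = -162.38° (west) — crosses 180°.
Leg 2: +39.09° → -161.74°, shortest Δλ = 159.17° (east) — crosses 180°.
Leg 3: -161.74° → -5.51°, shortest Δλ = 156.23° (east) — does not cross 180°.
Leg 4: -5.51° → +24.49°, shortest Δλ = 30.0° (east) — does not cross 180°.
Leg 5: +24.49° → +100.68°, shortest Δλ = 76.19° (east) — does not cross 180°.
Total crossings: 2.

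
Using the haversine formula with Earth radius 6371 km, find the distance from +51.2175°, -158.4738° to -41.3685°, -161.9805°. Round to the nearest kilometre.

10301 km

Δλ = -161.9805 − -158.4738 = -3.5067°.
Δφ = -41.3685 − 51.2175 = -92.5860°.
a = sin²(Δφ/2) + cos φ₁ · cos φ₂ · sin²(Δλ/2) = 0.523000.
c = 2·atan2(√a, √(1−a)) = 1.61681 rad → d = 6371·c ≈ 10300.71 km.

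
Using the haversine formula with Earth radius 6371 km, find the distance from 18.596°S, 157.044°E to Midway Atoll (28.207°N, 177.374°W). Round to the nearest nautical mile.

3179 nmi

Δλ = -177.374 − 157.044 = -334.418°; wrapped into (−180°, 180°]: 25.582°.
Δφ = 28.207 − -18.596 = 46.803°.
a = sin²(Δφ/2) + cos φ₁ · cos φ₂ · sin²(Δλ/2) = 0.198685.
c = 2·atan2(√a, √(1−a)) = 0.92400 rad → d = 6371·c ≈ 5886.83 km ≈ 3178.64 nmi.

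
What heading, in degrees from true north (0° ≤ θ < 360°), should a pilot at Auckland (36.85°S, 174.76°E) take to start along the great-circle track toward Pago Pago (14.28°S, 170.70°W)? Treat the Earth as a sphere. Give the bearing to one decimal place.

33.7°

Δλ = -170.70 − 174.76 = -345.46°; wrapped into (−180°, 180°]: 14.54°.
θ = atan2( sin Δλ · cos φ₂ , cos φ₁ · sin φ₂ − sin φ₁ · cos φ₂ · cos Δλ )
  = atan2(0.24330, 0.36520) = 33.672° → normalised to [0°, 360°): 33.672°.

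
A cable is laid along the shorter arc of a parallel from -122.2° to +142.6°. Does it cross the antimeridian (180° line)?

Naïve |142.6 − -122.2| = 264.8° > 180°, so the shorter arc goes the other way round — across 180°.
Signed shortest Δλ = ((142.6 − -122.2 + 180) mod 360) − 180 = -95.2°.
Going west by 95.2° from -122.2° passes through 180° before reaching +142.6°.

Yes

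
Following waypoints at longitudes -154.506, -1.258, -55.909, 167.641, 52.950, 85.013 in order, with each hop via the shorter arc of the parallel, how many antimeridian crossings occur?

Leg 1: -154.506° → -1.258°, shortest Δλ = 153.248° (east) — does not cross 180°.
Leg 2: -1.258° → -55.909°, shortest Δλ = -54.651° (west) — does not cross 180°.
Leg 3: -55.909° → +167.641°, shortest Δλ = -136.45° (west) — crosses 180°.
Leg 4: +167.641° → +52.950°, shortest Δλ = -114.691° (west) — does not cross 180°.
Leg 5: +52.950° → +85.013°, shortest Δλ = 32.063° (east) — does not cross 180°.
Total crossings: 1.

1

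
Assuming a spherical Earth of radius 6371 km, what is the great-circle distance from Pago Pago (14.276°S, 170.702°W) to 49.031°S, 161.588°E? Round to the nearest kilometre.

Δλ = 161.588 − -170.702 = 332.290°; wrapped into (−180°, 180°]: -27.710°.
Δφ = -49.031 − -14.276 = -34.755°.
a = sin²(Δφ/2) + cos φ₁ · cos φ₂ · sin²(Δλ/2) = 0.125638.
c = 2·atan2(√a, √(1−a)) = 0.72466 rad → d = 6371·c ≈ 4616.81 km.

4617 km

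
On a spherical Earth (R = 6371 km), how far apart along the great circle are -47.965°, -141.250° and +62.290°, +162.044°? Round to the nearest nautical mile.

7152 nmi

Δλ = 162.044 − -141.250 = 303.294°; wrapped into (−180°, 180°]: -56.706°.
Δφ = 62.290 − -47.965 = 110.255°.
a = sin²(Δφ/2) + cos φ₁ · cos φ₂ · sin²(Δλ/2) = 0.743320.
c = 2·atan2(√a, √(1−a)) = 2.07904 rad → d = 6371·c ≈ 13245.54 km ≈ 7152.02 nmi.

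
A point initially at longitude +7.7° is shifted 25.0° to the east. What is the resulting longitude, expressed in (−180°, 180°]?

Start at +7.7°; shift +25.0° → +32.7°.
+32.7° already lies in (−180°, 180°].

+32.7°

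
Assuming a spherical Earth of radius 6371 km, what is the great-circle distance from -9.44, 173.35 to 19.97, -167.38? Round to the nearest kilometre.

Δλ = -167.38 − 173.35 = -340.73°; wrapped into (−180°, 180°]: 19.27°.
Δφ = 19.97 − -9.44 = 29.41°.
a = sin²(Δφ/2) + cos φ₁ · cos φ₂ · sin²(Δλ/2) = 0.090408.
c = 2·atan2(√a, √(1−a)) = 0.61081 rad → d = 6371·c ≈ 3891.47 km.

3891 km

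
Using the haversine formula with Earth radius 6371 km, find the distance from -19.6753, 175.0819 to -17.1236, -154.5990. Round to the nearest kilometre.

Δλ = -154.5990 − 175.0819 = -329.6809°; wrapped into (−180°, 180°]: 30.3191°.
Δφ = -17.1236 − -19.6753 = 2.5517°.
a = sin²(Δφ/2) + cos φ₁ · cos φ₂ · sin²(Δλ/2) = 0.062035.
c = 2·atan2(√a, √(1−a)) = 0.50344 rad → d = 6371·c ≈ 3207.39 km.

3207 km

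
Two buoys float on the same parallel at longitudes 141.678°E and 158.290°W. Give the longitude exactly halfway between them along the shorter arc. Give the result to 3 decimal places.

171.694°E

Signed shortest Δλ from +141.678° to -158.290° is +60.032°.
Midpoint longitude = +141.678° + (+60.032°)/2 = +141.678° + 30.016° = +171.694°.
(The naïve average (+141.678 + -158.290)/2 = -8.306° is on the wrong side of the globe.)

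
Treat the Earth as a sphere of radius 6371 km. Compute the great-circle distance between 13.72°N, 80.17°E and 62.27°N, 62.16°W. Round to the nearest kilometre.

Δλ = -62.16 − 80.17 = -142.33°.
Δφ = 62.27 − 13.72 = 48.55°.
a = sin²(Δφ/2) + cos φ₁ · cos φ₂ · sin²(Δλ/2) = 0.573931.
c = 2·atan2(√a, √(1−a)) = 1.71920 rad → d = 6371·c ≈ 10953.05 km.

10953 km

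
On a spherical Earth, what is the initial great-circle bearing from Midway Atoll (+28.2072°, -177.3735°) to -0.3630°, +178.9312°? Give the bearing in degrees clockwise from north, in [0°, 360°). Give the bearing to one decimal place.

187.7°

Δλ = 178.9312 − -177.3735 = 356.3047°; wrapped into (−180°, 180°]: -3.6953°.
θ = atan2( sin Δλ · cos φ₂ , cos φ₁ · sin φ₂ − sin φ₁ · cos φ₂ · cos Δλ )
  = atan2(-0.06445, -0.47725) = -172.309° → normalised to [0°, 360°): 187.691°.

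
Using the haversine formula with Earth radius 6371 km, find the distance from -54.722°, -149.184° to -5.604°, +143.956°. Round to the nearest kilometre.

8029 km

Δλ = 143.956 − -149.184 = 293.140°; wrapped into (−180°, 180°]: -66.860°.
Δφ = -5.604 − -54.722 = 49.118°.
a = sin²(Δφ/2) + cos φ₁ · cos φ₂ · sin²(Δλ/2) = 0.347201.
c = 2·atan2(√a, √(1−a)) = 1.26023 rad → d = 6371·c ≈ 8028.93 km.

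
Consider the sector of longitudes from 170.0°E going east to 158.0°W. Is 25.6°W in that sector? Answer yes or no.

No

Band width going east from +170.0° to -158.0°: ((-158.0 − 170.0) mod 360) = 32.0°.
Offset of -25.6° east of the west edge: ((-25.6 − 170.0) mod 360) = 164.4°.
164.4° > 32.0° ⇒ outside.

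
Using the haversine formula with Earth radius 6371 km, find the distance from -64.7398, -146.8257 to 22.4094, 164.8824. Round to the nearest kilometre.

Δλ = 164.8824 − -146.8257 = 311.7081°; wrapped into (−180°, 180°]: -48.2919°.
Δφ = 22.4094 − -64.7398 = 87.1492°.
a = sin²(Δφ/2) + cos φ₁ · cos φ₂ · sin²(Δλ/2) = 0.541146.
c = 2·atan2(√a, √(1−a)) = 1.65318 rad → d = 6371·c ≈ 10532.41 km.

10532 km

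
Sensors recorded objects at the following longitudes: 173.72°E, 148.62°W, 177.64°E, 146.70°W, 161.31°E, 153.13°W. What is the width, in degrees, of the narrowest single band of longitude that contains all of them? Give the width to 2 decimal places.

51.99°

Sort the longitudes: -153.13°, -148.62°, -146.70°, +161.31°, +173.72°, +177.64°.
Eastward gaps between consecutive values (wrapping around): 4.51°, 1.92°, 308.01°, 12.41°, 3.92°, 29.23°.
Largest gap = 308.01° ⇒ minimal covering band is its complement: 360° − 308.01° = 51.99°.
Band runs from +161.31° eastward to -146.70°, crossing the antimeridian.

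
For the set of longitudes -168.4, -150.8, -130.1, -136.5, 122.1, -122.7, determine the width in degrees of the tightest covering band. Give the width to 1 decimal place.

115.2°

Sort the longitudes: -168.4°, -150.8°, -136.5°, -130.1°, -122.7°, +122.1°.
Eastward gaps between consecutive values (wrapping around): 17.6°, 14.3°, 6.4°, 7.4°, 244.8°, 69.5°.
Largest gap = 244.8° ⇒ minimal covering band is its complement: 360° − 244.8° = 115.2°.
Band runs from +122.1° eastward to -122.7°, crossing the antimeridian.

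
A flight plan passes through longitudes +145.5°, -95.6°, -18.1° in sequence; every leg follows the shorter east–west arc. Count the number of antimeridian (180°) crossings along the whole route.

1

Leg 1: +145.5° → -95.6°, shortest Δλ = 118.9° (east) — crosses 180°.
Leg 2: -95.6° → -18.1°, shortest Δλ = 77.5° (east) — does not cross 180°.
Total crossings: 1.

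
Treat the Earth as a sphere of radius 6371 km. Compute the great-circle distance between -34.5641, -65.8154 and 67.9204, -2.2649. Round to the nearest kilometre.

12545 km

Δλ = -2.2649 − -65.8154 = 63.5505°.
Δφ = 67.9204 − -34.5641 = 102.4845°.
a = sin²(Δφ/2) + cos φ₁ · cos φ₂ · sin²(Δλ/2) = 0.693923.
c = 2·atan2(√a, √(1−a)) = 1.96909 rad → d = 6371·c ≈ 12545.08 km.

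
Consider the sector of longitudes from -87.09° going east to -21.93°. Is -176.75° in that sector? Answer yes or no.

No

Band width going east from -87.09° to -21.93°: ((-21.93 − -87.09) mod 360) = 65.16°.
Offset of -176.75° east of the west edge: ((-176.75 − -87.09) mod 360) = 270.34°.
270.34° > 65.16° ⇒ outside.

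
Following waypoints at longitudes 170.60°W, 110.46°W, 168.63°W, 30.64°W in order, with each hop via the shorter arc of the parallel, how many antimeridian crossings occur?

Leg 1: -170.60° → -110.46°, shortest Δλ = 60.14° (east) — does not cross 180°.
Leg 2: -110.46° → -168.63°, shortest Δλ = -58.17° (west) — does not cross 180°.
Leg 3: -168.63° → -30.64°, shortest Δλ = 137.99° (east) — does not cross 180°.
Total crossings: 0.

0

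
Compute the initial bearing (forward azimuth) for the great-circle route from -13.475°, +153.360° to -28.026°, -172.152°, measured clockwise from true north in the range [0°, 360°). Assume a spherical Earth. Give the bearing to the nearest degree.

Δλ = -172.152 − 153.360 = -325.512°; wrapped into (−180°, 180°]: 34.488°.
θ = atan2( sin Δλ · cos φ₂ , cos φ₁ · sin φ₂ − sin φ₁ · cos φ₂ · cos Δλ )
  = atan2(0.49983, -0.28739) = 119.898° → normalised to [0°, 360°): 119.898°.

120°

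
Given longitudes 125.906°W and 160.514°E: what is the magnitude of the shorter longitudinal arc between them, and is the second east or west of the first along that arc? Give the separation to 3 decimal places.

Raw difference: 160.514 − -125.906 = 286.42°.
Normalise into (−180°, 180°]: 286.42° − 360° = -73.58°.
Negative ⇒ the second point lies to the west; separation 73.580°.

73.580° west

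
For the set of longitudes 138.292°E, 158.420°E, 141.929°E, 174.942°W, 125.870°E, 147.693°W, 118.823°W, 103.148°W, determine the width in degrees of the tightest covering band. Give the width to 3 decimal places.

130.982°

Sort the longitudes: -174.942°, -147.693°, -118.823°, -103.148°, +125.870°, +138.292°, +141.929°, +158.420°.
Eastward gaps between consecutive values (wrapping around): 27.249°, 28.870°, 15.675°, 229.018°, 12.422°, 3.637°, 16.491°, 26.638°.
Largest gap = 229.018° ⇒ minimal covering band is its complement: 360° − 229.018° = 130.982°.
Band runs from +125.870° eastward to -103.148°, crossing the antimeridian.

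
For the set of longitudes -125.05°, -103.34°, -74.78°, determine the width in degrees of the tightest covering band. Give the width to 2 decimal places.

Sort the longitudes: -125.05°, -103.34°, -74.78°.
Eastward gaps between consecutive values (wrapping around): 21.71°, 28.56°, 309.73°.
Largest gap = 309.73° ⇒ minimal covering band is its complement: 360° − 309.73° = 50.27°.
Band runs from -125.05° eastward to -74.78°.

50.27°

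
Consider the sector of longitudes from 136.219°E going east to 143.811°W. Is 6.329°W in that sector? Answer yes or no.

Band width going east from +136.219° to -143.811°: ((-143.811 − 136.219) mod 360) = 79.970°.
Offset of -6.329° east of the west edge: ((-6.329 − 136.219) mod 360) = 217.452°.
217.452° > 79.970° ⇒ outside.

No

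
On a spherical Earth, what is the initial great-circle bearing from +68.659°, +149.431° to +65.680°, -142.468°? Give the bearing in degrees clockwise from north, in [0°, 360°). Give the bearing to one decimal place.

Δλ = -142.468 − 149.431 = -291.899°; wrapped into (−180°, 180°]: 68.101°.
θ = atan2( sin Δλ · cos φ₂ , cos φ₁ · sin φ₂ − sin φ₁ · cos φ₂ · cos Δλ )
  = atan2(0.38212, 0.18855) = 63.736° → normalised to [0°, 360°): 63.736°.

63.7°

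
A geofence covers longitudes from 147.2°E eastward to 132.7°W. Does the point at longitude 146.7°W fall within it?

Yes

Band width going east from +147.2° to -132.7°: ((-132.7 − 147.2) mod 360) = 80.1°.
Offset of -146.7° east of the west edge: ((-146.7 − 147.2) mod 360) = 66.1°.
66.1° ≤ 80.1° ⇒ inside.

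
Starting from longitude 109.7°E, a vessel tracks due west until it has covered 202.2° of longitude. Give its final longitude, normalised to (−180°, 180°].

Start at +109.7°; shift −202.2° → -92.5°.
-92.5° already lies in (−180°, 180°].

92.5°W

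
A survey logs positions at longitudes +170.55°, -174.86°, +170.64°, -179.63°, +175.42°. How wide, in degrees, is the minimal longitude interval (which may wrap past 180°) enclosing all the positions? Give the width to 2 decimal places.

14.59°

Sort the longitudes: -179.63°, -174.86°, +170.55°, +170.64°, +175.42°.
Eastward gaps between consecutive values (wrapping around): 4.77°, 345.41°, 0.09°, 4.78°, 4.95°.
Largest gap = 345.41° ⇒ minimal covering band is its complement: 360° − 345.41° = 14.59°.
Band runs from +170.55° eastward to -174.86°, crossing the antimeridian.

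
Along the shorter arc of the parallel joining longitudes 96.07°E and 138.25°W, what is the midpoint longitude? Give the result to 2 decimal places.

158.91°E

Signed shortest Δλ from +96.07° to -138.25° is +125.68°.
Midpoint longitude = +96.07° + (+125.68°)/2 = +96.07° + 62.84° = +158.91°.
(The naïve average (+96.07 + -138.25)/2 = -21.09° is on the wrong side of the globe.)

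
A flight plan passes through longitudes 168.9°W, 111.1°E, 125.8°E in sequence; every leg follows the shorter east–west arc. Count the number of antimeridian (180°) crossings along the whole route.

1

Leg 1: -168.9° → +111.1°, shortest Δλ = -80.0° (west) — crosses 180°.
Leg 2: +111.1° → +125.8°, shortest Δλ = 14.7° (east) — does not cross 180°.
Total crossings: 1.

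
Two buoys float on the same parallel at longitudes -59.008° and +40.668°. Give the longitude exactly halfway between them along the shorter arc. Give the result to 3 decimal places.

-9.170°

Signed shortest Δλ from -59.008° to +40.668° is +99.676°.
Midpoint longitude = -59.008° + (+99.676°)/2 = -59.008° + 49.838° = -9.170°.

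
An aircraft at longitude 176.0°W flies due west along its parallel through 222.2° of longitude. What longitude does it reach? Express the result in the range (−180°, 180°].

Start at -176.0°; shift −222.2° → -398.2°.
-398.2° lies outside (−180°, 180°]; add 360° → -38.2°.

38.2°W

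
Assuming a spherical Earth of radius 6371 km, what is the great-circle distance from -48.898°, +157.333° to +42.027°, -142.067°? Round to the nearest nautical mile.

Δλ = -142.067 − 157.333 = -299.400°; wrapped into (−180°, 180°]: 60.600°.
Δφ = 42.027 − -48.898 = 90.925°.
a = sin²(Δφ/2) + cos φ₁ · cos φ₂ · sin²(Δλ/2) = 0.632377.
c = 2·atan2(√a, √(1−a)) = 1.83875 rad → d = 6371·c ≈ 11714.65 km ≈ 6325.40 nmi.

6325 nmi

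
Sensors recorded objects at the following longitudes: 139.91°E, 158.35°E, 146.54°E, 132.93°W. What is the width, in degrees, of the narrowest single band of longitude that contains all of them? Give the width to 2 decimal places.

Sort the longitudes: -132.93°, +139.91°, +146.54°, +158.35°.
Eastward gaps between consecutive values (wrapping around): 272.84°, 6.63°, 11.81°, 68.72°.
Largest gap = 272.84° ⇒ minimal covering band is its complement: 360° − 272.84° = 87.16°.
Band runs from +139.91° eastward to -132.93°, crossing the antimeridian.

87.16°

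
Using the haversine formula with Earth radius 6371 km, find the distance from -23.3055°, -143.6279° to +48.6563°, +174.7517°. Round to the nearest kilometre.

Δλ = 174.7517 − -143.6279 = 318.3796°; wrapped into (−180°, 180°]: -41.6204°.
Δφ = 48.6563 − -23.3055 = 71.9618°.
a = sin²(Δφ/2) + cos φ₁ · cos φ₂ · sin²(Δλ/2) = 0.421749.
c = 2·atan2(√a, √(1−a)) = 1.41365 rad → d = 6371·c ≈ 9006.35 km.

9006 km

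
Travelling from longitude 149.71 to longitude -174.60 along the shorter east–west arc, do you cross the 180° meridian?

Naïve |-174.60 − 149.71| = 324.31° > 180°, so the shorter arc goes the other way round — across 180°.
Signed shortest Δλ = ((-174.60 − 149.71 + 180) mod 360) − 180 = 35.69°.
Going east by 35.69° from +149.71° passes through 180° before reaching -174.60°.

Yes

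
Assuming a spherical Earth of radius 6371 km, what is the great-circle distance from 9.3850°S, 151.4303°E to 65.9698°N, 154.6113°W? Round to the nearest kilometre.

Δλ = -154.6113 − 151.4303 = -306.0416°; wrapped into (−180°, 180°]: 53.9584°.
Δφ = 65.9698 − -9.3850 = 75.3548°.
a = sin²(Δφ/2) + cos φ₁ · cos φ₂ · sin²(Δλ/2) = 0.456273.
c = 2·atan2(√a, √(1−a)) = 1.48323 rad → d = 6371·c ≈ 9449.66 km.

9450 km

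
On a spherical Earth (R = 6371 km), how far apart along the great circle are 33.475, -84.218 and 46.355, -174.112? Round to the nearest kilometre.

7384 km

Δλ = -174.112 − -84.218 = -89.894°.
Δφ = 46.355 − 33.475 = 12.880°.
a = sin²(Δφ/2) + cos φ₁ · cos φ₂ · sin²(Δλ/2) = 0.299900.
c = 2·atan2(√a, √(1−a)) = 1.15906 rad → d = 6371·c ≈ 7384.38 km.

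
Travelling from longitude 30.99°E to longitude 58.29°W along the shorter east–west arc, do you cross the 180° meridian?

Signed shortest Δλ = ((-58.29 − 30.99 + 180) mod 360) − 180 = -89.28°.
Going west by 89.28° from +30.99° reaches -58.29° without touching 180°.

No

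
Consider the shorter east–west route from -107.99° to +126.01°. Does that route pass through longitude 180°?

Yes

Naïve |126.01 − -107.99| = 234.0° > 180°, so the shorter arc goes the other way round — across 180°.
Signed shortest Δλ = ((126.01 − -107.99 + 180) mod 360) − 180 = -126.0°.
Going west by 126.0° from -107.99° passes through 180° before reaching +126.01°.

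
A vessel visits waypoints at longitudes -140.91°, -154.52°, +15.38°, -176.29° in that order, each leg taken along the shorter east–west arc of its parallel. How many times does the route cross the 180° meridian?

1

Leg 1: -140.91° → -154.52°, shortest Δλ = -13.61° (west) — does not cross 180°.
Leg 2: -154.52° → +15.38°, shortest Δλ = 169.9° (east) — does not cross 180°.
Leg 3: +15.38° → -176.29°, shortest Δλ = 168.33° (east) — crosses 180°.
Total crossings: 1.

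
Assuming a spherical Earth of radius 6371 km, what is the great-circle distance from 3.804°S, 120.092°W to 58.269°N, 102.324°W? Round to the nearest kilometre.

7081 km

Δλ = -102.324 − -120.092 = 17.768°.
Δφ = 58.269 − -3.804 = 62.073°.
a = sin²(Δφ/2) + cos φ₁ · cos φ₂ · sin²(Δλ/2) = 0.278343.
c = 2·atan2(√a, √(1−a)) = 1.11150 rad → d = 6371·c ≈ 7081.39 km.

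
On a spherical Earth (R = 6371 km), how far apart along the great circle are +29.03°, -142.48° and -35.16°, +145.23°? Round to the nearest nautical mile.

Δλ = 145.23 − -142.48 = 287.71°; wrapped into (−180°, 180°]: -72.29°.
Δφ = -35.16 − 29.03 = -64.19°.
a = sin²(Δφ/2) + cos φ₁ · cos φ₂ · sin²(Δλ/2) = 0.530997.
c = 2·atan2(√a, √(1−a)) = 1.63283 rad → d = 6371·c ≈ 10402.76 km ≈ 5617.04 nmi.

5617 nmi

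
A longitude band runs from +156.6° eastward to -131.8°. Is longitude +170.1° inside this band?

Band width going east from +156.6° to -131.8°: ((-131.8 − 156.6) mod 360) = 71.6°.
Offset of +170.1° east of the west edge: ((170.1 − 156.6) mod 360) = 13.5°.
13.5° ≤ 71.6° ⇒ inside.

Yes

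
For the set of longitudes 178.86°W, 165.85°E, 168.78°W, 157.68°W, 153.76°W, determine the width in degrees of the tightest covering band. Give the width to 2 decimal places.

40.39°

Sort the longitudes: -178.86°, -168.78°, -157.68°, -153.76°, +165.85°.
Eastward gaps between consecutive values (wrapping around): 10.08°, 11.10°, 3.92°, 319.61°, 15.29°.
Largest gap = 319.61° ⇒ minimal covering band is its complement: 360° − 319.61° = 40.39°.
Band runs from +165.85° eastward to -153.76°, crossing the antimeridian.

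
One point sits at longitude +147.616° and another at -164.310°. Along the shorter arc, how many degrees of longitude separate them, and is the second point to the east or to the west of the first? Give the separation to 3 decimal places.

48.074° east

Raw difference: -164.310 − 147.616 = -311.926°.
Normalise into (−180°, 180°]: -311.926° + 360° = 48.074°.
Positive ⇒ the second point lies to the east; separation 48.074°.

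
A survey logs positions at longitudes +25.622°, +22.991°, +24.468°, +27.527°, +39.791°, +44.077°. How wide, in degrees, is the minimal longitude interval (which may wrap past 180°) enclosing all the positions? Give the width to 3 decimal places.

21.086°

Sort the longitudes: +22.991°, +24.468°, +25.622°, +27.527°, +39.791°, +44.077°.
Eastward gaps between consecutive values (wrapping around): 1.477°, 1.154°, 1.905°, 12.264°, 4.286°, 338.914°.
Largest gap = 338.914° ⇒ minimal covering band is its complement: 360° − 338.914° = 21.086°.
Band runs from +22.991° eastward to +44.077°.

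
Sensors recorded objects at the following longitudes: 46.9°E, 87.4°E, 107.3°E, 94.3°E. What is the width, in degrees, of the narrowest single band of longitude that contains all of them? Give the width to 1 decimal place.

60.4°

Sort the longitudes: +46.9°, +87.4°, +94.3°, +107.3°.
Eastward gaps between consecutive values (wrapping around): 40.5°, 6.9°, 13.0°, 299.6°.
Largest gap = 299.6° ⇒ minimal covering band is its complement: 360° − 299.6° = 60.4°.
Band runs from +46.9° eastward to +107.3°.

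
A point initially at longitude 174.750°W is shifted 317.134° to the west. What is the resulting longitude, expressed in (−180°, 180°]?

131.884°W

Start at -174.750°; shift −317.134° → -491.884°.
-491.884° lies outside (−180°, 180°]; add 360° → -131.884°.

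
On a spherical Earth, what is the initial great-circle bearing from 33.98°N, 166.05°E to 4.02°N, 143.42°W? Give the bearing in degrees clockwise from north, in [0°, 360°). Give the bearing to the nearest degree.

Δλ = -143.42 − 166.05 = -309.47°; wrapped into (−180°, 180°]: 50.53°.
θ = atan2( sin Δλ · cos φ₂ , cos φ₁ · sin φ₂ − sin φ₁ · cos φ₂ · cos Δλ )
  = atan2(0.77006, -0.29627) = 111.044° → normalised to [0°, 360°): 111.044°.

111°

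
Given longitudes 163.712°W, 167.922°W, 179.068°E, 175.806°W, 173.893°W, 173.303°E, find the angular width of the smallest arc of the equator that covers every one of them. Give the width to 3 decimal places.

22.985°

Sort the longitudes: -175.806°, -173.893°, -167.922°, -163.712°, +173.303°, +179.068°.
Eastward gaps between consecutive values (wrapping around): 1.913°, 5.971°, 4.210°, 337.015°, 5.765°, 5.126°.
Largest gap = 337.015° ⇒ minimal covering band is its complement: 360° − 337.015° = 22.985°.
Band runs from +173.303° eastward to -163.712°, crossing the antimeridian.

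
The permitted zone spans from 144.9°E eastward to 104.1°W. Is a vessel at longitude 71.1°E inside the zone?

Band width going east from +144.9° to -104.1°: ((-104.1 − 144.9) mod 360) = 111.0°.
Offset of +71.1° east of the west edge: ((71.1 − 144.9) mod 360) = 286.2°.
286.2° > 111.0° ⇒ outside.

No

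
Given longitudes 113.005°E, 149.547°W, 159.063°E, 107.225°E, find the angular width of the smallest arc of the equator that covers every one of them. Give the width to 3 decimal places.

Sort the longitudes: -149.547°, +107.225°, +113.005°, +159.063°.
Eastward gaps between consecutive values (wrapping around): 256.772°, 5.780°, 46.058°, 51.390°.
Largest gap = 256.772° ⇒ minimal covering band is its complement: 360° − 256.772° = 103.228°.
Band runs from +107.225° eastward to -149.547°, crossing the antimeridian.

103.228°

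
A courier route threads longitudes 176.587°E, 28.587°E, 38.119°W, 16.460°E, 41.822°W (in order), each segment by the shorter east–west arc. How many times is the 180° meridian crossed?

0

Leg 1: +176.587° → +28.587°, shortest Δλ = -148.0° (west) — does not cross 180°.
Leg 2: +28.587° → -38.119°, shortest Δλ = -66.706° (west) — does not cross 180°.
Leg 3: -38.119° → +16.460°, shortest Δλ = 54.579° (east) — does not cross 180°.
Leg 4: +16.460° → -41.822°, shortest Δλ = -58.282° (west) — does not cross 180°.
Total crossings: 0.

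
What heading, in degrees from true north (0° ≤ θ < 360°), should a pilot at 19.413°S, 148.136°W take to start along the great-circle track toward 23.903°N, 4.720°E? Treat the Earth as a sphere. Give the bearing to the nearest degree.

75°

Δλ = 4.720 − -148.136 = 152.856°.
θ = atan2( sin Δλ · cos φ₂ , cos φ₁ · sin φ₂ − sin φ₁ · cos φ₂ · cos Δλ )
  = atan2(0.41710, 0.11175) = 75.001° → normalised to [0°, 360°): 75.001°.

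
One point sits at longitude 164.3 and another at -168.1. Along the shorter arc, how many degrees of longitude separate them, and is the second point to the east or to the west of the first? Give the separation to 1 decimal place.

27.6° east

Raw difference: -168.1 − 164.3 = -332.4°.
Normalise into (−180°, 180°]: -332.4° + 360° = 27.6°.
Positive ⇒ the second point lies to the east; separation 27.6°.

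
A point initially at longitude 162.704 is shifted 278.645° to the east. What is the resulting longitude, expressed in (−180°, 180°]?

Start at +162.704°; shift +278.645° → +441.349°.
+441.349° lies outside (−180°, 180°]; subtract 360° → +81.349°.

+81.349°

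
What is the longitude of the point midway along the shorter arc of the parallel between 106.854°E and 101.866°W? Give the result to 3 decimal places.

177.506°W

Signed shortest Δλ from +106.854° to -101.866° is +151.280°.
Midpoint longitude = +106.854° + (+151.280°)/2 = +106.854° + 75.640° = +182.494°.
Normalise into (−180°, 180°]: -177.506°.
(The naïve average (+106.854 + -101.866)/2 = 2.494° is on the wrong side of the globe.)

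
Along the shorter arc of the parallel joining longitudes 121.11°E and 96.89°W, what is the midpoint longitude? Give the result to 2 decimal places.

167.89°W

Signed shortest Δλ from +121.11° to -96.89° is +142.00°.
Midpoint longitude = +121.11° + (+142.00°)/2 = +121.11° + 71.00° = +192.11°.
Normalise into (−180°, 180°]: -167.89°.
(The naïve average (+121.11 + -96.89)/2 = 12.11° is on the wrong side of the globe.)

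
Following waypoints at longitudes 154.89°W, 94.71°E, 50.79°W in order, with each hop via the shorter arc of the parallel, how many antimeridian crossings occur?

Leg 1: -154.89° → +94.71°, shortest Δλ = -110.4° (west) — crosses 180°.
Leg 2: +94.71° → -50.79°, shortest Δλ = -145.5° (west) — does not cross 180°.
Total crossings: 1.

1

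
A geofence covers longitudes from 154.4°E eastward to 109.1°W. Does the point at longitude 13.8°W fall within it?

No

Band width going east from +154.4° to -109.1°: ((-109.1 − 154.4) mod 360) = 96.5°.
Offset of -13.8° east of the west edge: ((-13.8 − 154.4) mod 360) = 191.8°.
191.8° > 96.5° ⇒ outside.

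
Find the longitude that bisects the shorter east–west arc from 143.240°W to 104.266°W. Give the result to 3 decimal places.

123.753°W

Signed shortest Δλ from -143.240° to -104.266° is +38.974°.
Midpoint longitude = -143.240° + (+38.974°)/2 = -143.240° + 19.487° = -123.753°.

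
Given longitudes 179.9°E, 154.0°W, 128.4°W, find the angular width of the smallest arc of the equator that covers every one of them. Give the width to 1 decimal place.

51.7°

Sort the longitudes: -154.0°, -128.4°, +179.9°.
Eastward gaps between consecutive values (wrapping around): 25.6°, 308.3°, 26.1°.
Largest gap = 308.3° ⇒ minimal covering band is its complement: 360° − 308.3° = 51.7°.
Band runs from +179.9° eastward to -128.4°, crossing the antimeridian.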